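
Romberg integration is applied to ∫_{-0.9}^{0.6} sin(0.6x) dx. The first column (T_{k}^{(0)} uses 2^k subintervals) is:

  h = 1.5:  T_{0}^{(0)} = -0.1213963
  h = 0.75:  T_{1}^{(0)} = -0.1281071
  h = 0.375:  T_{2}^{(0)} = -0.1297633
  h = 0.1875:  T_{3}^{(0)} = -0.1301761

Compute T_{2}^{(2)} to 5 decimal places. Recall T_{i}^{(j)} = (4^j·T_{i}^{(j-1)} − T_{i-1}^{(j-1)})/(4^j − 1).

T_{1}^{(1)} = -0.1281071 + (-0.1281071 − (-0.1213963))/3 = -0.1303440
T_{2}^{(1)} = -0.1297633 + (-0.1297633 − (-0.1281071))/3 = -0.1303154
T_{2}^{(2)} = -0.1303154 + (-0.1303154 − (-0.1303440))/15 = -0.1303135

-0.13031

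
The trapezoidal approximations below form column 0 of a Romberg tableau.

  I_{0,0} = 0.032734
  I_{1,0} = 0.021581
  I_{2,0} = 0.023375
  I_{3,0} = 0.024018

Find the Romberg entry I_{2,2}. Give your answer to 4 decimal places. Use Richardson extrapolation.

I_{1,1} = 0.021581 + (0.021581 − 0.032734)/3 = 0.017863
I_{2,1} = (4·0.023375 − 0.021581) / 3 = 0.023973
I_{2,2} = (16·0.023973 − 0.017863) / 15 = 0.024380
(Column j=1 coincides with Simpson's rule on the same nodes.)

0.0244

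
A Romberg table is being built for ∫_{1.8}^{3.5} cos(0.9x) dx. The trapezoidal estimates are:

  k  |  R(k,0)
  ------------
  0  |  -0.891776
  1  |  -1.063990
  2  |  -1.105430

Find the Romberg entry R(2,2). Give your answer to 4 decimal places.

-1.1191

Richardson extrapolation on the trapezoidal column (denominator 4−1=3):
R(1,1) = -1.063990 + (-1.063990 − (-0.891776))/3 = -1.121395
R(2,1) = -1.105430 + (-1.105430 − (-1.063990))/3 = -1.119243
R(2,2) = (16·(-1.119243) − (-1.121395)) / 15 = -1.119100
(Column j=1 coincides with Simpson's rule on the same nodes.)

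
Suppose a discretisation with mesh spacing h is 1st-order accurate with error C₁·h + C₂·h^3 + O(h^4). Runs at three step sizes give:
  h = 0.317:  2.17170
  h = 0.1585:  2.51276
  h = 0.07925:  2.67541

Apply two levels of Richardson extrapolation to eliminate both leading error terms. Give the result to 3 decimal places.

2.836

First eliminate the h term (factor 2^1 = 2):
  B₁ = (2·2.51276 − 2.17170)/1 = 2.85382
  B₂ = (2·2.67541 − 2.51276)/1 = 2.83806
Then eliminate the h^3 term (factor 2^3 = 8):
  (8·2.83806 − 2.85382)/7 = 2.83581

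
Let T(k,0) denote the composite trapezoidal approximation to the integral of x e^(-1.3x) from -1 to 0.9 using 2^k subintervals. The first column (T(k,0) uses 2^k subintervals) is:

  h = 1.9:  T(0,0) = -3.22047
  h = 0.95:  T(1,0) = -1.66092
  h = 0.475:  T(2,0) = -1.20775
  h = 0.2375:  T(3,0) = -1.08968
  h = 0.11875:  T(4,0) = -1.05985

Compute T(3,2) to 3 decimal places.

-1.050

Richardson extrapolation on the trapezoidal column (denominator 4−1=3):
T(2,1) = (4·(-1.20775) − (-1.66092)) / 3 = -1.05669
T(3,1) = -1.08968 + (-1.08968 − (-1.20775))/3 = -1.05032
T(3,2) = (16·(-1.05032) − (-1.05669)) / 15 = -1.04990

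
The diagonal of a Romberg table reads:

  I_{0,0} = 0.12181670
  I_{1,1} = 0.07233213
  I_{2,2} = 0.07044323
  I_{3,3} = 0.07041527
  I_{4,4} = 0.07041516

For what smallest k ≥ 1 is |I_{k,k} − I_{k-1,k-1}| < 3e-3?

k = 2

|I_{1,1} − I_{0,0}| = 0.04948457 ≥ 3e-3
|I_{2,2} − I_{1,1}| = 0.00188890 < 3e-3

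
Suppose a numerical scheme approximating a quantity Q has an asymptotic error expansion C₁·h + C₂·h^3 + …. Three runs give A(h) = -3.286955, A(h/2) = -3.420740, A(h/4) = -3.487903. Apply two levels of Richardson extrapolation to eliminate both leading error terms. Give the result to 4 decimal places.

First eliminate the h term (factor 2^1 = 2):
  B₁ = (2·(-3.420740) − (-3.286955))/1 = -3.554525
  B₂ = (2·(-3.487903) − (-3.420740))/1 = -3.555066
Then eliminate the h^3 term (factor 2^3 = 8):
  (8·(-3.555066) − (-3.554525))/7 = -3.555143

-3.5551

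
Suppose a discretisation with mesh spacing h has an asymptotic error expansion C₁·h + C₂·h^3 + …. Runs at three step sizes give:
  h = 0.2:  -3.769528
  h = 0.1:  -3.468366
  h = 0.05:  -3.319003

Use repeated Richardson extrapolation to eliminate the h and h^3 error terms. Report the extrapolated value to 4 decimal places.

-3.1700

First eliminate the h term (factor 2^1 = 2):
  B₁ = (2·(-3.468366) − (-3.769528))/1 = -3.167204
  B₂ = (2·(-3.319003) − (-3.468366))/1 = -3.169640
Then eliminate the h^3 term (factor 2^3 = 8):
  (8·(-3.169640) − (-3.167204))/7 = -3.169988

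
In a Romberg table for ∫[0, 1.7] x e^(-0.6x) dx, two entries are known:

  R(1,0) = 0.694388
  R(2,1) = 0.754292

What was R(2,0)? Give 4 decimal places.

0.7393

From R(2,1) = (4·R(2,0) − R(1,0))/3, solve for R(2,0):
4·R(2,0) = 3·0.754292 + 0.694388 = 2.957264
R(2,0) = 0.739316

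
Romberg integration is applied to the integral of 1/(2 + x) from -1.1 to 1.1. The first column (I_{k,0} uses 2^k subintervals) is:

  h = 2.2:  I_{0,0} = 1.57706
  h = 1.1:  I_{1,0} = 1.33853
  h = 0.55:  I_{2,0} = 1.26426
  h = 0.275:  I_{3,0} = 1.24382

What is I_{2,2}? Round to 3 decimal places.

1.238

I_{1,1} = 1.33853 + (1.33853 − 1.57706)/3 = 1.25902
I_{2,1} = 1.26426 + (1.26426 − 1.33853)/3 = 1.23950
I_{2,2} = (16·1.23950 − 1.25902) / 15 = 1.23820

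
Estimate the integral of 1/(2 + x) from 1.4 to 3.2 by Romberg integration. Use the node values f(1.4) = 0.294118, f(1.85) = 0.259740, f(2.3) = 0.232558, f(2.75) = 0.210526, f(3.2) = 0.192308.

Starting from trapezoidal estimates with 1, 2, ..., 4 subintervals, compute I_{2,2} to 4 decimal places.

I_{0,0} (trapezoid, 1 panel, h=1.8000): 0.437783
I_{1,0} (trapezoid, 2 panels, h=0.9000): 0.428194
I_{2,0} (trapezoid, 4 panels, h=0.4500): 0.425717
I_{1,1} = 0.428194 + (0.428194 − 0.437783)/3 = 0.424998
I_{2,1} = 0.425717 + (0.425717 − 0.428194)/3 = 0.424891
I_{2,2} = 0.424891 + (0.424891 − 0.424998)/15 = 0.424884

0.4249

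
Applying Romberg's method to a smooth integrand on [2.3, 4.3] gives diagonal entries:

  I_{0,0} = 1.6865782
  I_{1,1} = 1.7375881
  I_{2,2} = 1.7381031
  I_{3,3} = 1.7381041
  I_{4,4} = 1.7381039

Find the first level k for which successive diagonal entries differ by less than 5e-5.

k = 3

|I_{1,1} − I_{0,0}| = 0.0510099 ≥ 5e-5
|I_{2,2} − I_{1,1}| = 0.0005150 ≥ 5e-5
|I_{3,3} − I_{2,2}| = 0.0000010 < 5e-5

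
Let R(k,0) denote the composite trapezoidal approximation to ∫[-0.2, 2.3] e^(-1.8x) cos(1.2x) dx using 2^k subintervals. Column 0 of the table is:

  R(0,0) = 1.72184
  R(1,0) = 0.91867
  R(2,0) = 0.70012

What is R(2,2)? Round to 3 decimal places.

R(1,1) = (4·0.91867 − 1.72184) / 3 = 0.65095
R(2,1) = 0.70012 + (0.70012 − 0.91867)/3 = 0.62727
R(2,2) = (16·0.62727 − 0.65095) / 15 = 0.62569
(Column j=1 coincides with Simpson's rule on the same nodes.)

0.626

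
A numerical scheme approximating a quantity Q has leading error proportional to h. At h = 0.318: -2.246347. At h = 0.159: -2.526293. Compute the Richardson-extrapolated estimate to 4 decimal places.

Extrapolated value = (2·A(h/2) − A(h)) / (2 − 1)
= (2·(-2.526293) − (-2.246347)) / 1
= -2.806239 / 1 = -2.806239

-2.8062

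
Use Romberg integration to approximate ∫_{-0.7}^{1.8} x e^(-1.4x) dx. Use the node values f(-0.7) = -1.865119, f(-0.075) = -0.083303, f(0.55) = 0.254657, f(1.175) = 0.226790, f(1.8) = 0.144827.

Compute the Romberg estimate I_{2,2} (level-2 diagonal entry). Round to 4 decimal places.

I_{0,0} (trapezoid, 1 panel, h=2.5000): -2.150365
I_{1,0} (trapezoid, 2 panels, h=1.2500): -0.756861
I_{2,0} (trapezoid, 4 panels, h=0.6250): -0.288751
I_{1,1} = -0.756861 + (-0.756861 − (-2.150365))/3 = -0.292360
I_{2,1} = -0.288751 + (-0.288751 − (-0.756861))/3 = -0.132714
I_{2,2} = -0.132714 + (-0.132714 − (-0.292360))/15 = -0.122071

-0.1221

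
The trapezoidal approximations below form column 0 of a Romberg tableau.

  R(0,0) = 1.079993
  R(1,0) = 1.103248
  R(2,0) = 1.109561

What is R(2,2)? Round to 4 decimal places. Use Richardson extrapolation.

1.1117

R(1,1) = 1.103248 + (1.103248 − 1.079993)/3 = 1.111000
R(2,1) = (4·1.109561 − 1.103248) / 3 = 1.111665
R(2,2) = (16·1.111665 − 1.111000) / 15 = 1.111709
(Column j=1 coincides with Simpson's rule on the same nodes.)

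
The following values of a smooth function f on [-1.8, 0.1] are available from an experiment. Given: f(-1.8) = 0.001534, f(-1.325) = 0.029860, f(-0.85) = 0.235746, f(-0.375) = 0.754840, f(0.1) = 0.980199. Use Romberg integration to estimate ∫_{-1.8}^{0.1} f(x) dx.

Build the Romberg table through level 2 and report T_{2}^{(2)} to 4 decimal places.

T_{0}^{(0)} (trapezoid, 1 panel, h=1.9000): 0.932646
T_{1}^{(0)} (trapezoid, 2 panels, h=0.9500): 0.690282
T_{2}^{(0)} (trapezoid, 4 panels, h=0.4750): 0.717873
T_{1}^{(1)} = 0.690282 + (0.690282 − 0.932646)/3 = 0.609494
T_{2}^{(1)} = 0.717873 + (0.717873 − 0.690282)/3 = 0.727070
T_{2}^{(2)} = 0.727070 + (0.727070 − 0.609494)/15 = 0.734908

0.7349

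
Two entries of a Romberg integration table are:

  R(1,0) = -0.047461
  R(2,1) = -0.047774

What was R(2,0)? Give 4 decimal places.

From R(2,1) = (4·R(2,0) − R(1,0))/3, solve for R(2,0):
4·R(2,0) = 3·(-0.047774) + (-0.047461) = -0.190783
R(2,0) = -0.047696

-0.0477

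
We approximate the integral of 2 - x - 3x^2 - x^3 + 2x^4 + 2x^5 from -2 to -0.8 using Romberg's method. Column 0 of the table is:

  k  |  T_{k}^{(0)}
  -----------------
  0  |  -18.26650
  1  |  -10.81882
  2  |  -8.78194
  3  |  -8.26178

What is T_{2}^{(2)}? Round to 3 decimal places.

-8.087

T_{1}^{(1)} = (4·(-10.81882) − (-18.26650)) / 3 = -8.33626
T_{2}^{(1)} = (4·(-8.78194) − (-10.81882)) / 3 = -8.10298
T_{2}^{(2)} = (16·(-8.10298) − (-8.33626)) / 15 = -8.08743
(Column j=1 coincides with Simpson's rule on the same nodes.)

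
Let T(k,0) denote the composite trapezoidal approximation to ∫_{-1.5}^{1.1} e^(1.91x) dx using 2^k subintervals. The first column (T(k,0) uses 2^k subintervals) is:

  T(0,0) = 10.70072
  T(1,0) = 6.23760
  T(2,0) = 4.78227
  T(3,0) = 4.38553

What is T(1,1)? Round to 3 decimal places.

4.750

T(1,1) = (4·6.23760 − 10.70072) / 3 = 4.74989
(Column j=1 coincides with Simpson's rule on the same nodes.)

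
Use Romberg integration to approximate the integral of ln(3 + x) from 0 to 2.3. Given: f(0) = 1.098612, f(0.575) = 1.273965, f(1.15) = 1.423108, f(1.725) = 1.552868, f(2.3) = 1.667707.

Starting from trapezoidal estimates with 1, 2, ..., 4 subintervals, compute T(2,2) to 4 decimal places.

3.2430

T(0,0) (trapezoid, 1 panel, h=2.3000): 3.181267
T(1,0) (trapezoid, 2 panels, h=1.1500): 3.227208
T(2,0) (trapezoid, 4 panels, h=0.5750): 3.239033
T(1,1) = 3.227208 + (3.227208 − 3.181267)/3 = 3.242522
T(2,1) = 3.239033 + (3.239033 − 3.227208)/3 = 3.242975
T(2,2) = 3.242975 + (3.242975 − 3.242522)/15 = 3.243005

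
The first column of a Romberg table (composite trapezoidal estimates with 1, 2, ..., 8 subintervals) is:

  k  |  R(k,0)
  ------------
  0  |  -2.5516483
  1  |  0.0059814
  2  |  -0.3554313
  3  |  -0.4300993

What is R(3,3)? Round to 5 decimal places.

Richardson extrapolation on the trapezoidal column (denominator 4−1=3):
R(1,1) = 0.0059814 + (0.0059814 − (-2.5516483))/3 = 0.8585246
R(2,1) = -0.3554313 + (-0.3554313 − 0.0059814)/3 = -0.4759022
R(3,1) = -0.4300993 + (-0.4300993 − (-0.3554313))/3 = -0.4549886
R(2,2) = -0.4759022 + (-0.4759022 − 0.8585246)/15 = -0.5648640
R(3,2) = -0.4549886 + (-0.4549886 − (-0.4759022))/15 = -0.4535944
R(3,3) = -0.4535944 + (-0.4535944 − (-0.5648640))/63 = -0.4518282

-0.45183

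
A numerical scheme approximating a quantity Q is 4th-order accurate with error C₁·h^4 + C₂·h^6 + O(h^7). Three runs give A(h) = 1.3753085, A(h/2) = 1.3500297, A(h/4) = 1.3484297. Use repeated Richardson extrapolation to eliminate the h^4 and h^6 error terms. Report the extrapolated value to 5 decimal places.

1.34832

First eliminate the h^4 term (factor 2^4 = 16):
  B₁ = (16·1.3500297 − 1.3753085)/15 = 1.3483444
  B₂ = (16·1.3484297 − 1.3500297)/15 = 1.3483230
Then eliminate the h^6 term (factor 2^6 = 64):
  (64·1.3483230 − 1.3483444)/63 = 1.3483227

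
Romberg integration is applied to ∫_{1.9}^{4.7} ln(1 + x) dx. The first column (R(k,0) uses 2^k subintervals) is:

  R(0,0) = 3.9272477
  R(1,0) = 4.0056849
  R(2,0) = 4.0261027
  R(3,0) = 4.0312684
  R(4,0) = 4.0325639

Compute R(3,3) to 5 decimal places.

4.03300

R(1,1) = (4·4.0056849 − 3.9272477) / 3 = 4.0318306
R(2,1) = (4·4.0261027 − 4.0056849) / 3 = 4.0329086
R(3,1) = 4.0312684 + (4.0312684 − 4.0261027)/3 = 4.0329903
R(2,2) = (16·4.0329086 − 4.0318306) / 15 = 4.0329805
R(3,2) = (16·4.0329903 − 4.0329086) / 15 = 4.0329957
R(3,3) = (64·4.0329957 − 4.0329805) / 63 = 4.0329959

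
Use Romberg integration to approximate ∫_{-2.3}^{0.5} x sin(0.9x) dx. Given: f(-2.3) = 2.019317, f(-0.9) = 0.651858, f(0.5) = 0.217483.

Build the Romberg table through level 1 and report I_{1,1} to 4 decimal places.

I_{0,0} (trapezoid, 1 panel, h=2.8000): 3.131520
I_{1,0} (trapezoid, 2 panels, h=1.4000): 2.478361
I_{1,1} = 2.478361 + (2.478361 − 3.131520)/3 = 2.260641

2.2606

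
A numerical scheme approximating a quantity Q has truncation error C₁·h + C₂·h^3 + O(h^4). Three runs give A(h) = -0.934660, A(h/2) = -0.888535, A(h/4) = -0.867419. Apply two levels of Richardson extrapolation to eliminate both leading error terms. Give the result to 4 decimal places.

First eliminate the h term (factor 2^1 = 2):
  B₁ = (2·(-0.888535) − (-0.934660))/1 = -0.842410
  B₂ = (2·(-0.867419) − (-0.888535))/1 = -0.846303
Then eliminate the h^3 term (factor 2^3 = 8):
  (8·(-0.846303) − (-0.842410))/7 = -0.846859

-0.8469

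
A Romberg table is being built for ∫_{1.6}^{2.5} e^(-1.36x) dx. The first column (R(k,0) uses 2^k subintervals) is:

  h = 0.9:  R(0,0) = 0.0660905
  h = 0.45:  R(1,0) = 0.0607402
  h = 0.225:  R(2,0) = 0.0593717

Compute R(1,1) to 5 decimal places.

Richardson extrapolation on the trapezoidal column (denominator 4−1=3):
R(1,1) = (4·0.0607402 − 0.0660905) / 3 = 0.0589568

0.05896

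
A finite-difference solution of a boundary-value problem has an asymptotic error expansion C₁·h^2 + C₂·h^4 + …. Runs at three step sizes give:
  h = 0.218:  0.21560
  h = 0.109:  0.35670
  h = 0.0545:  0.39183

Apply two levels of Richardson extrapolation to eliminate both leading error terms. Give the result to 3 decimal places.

First eliminate the h^2 term (factor 2^2 = 4):
  B₁ = (4·0.35670 − 0.21560)/3 = 0.40373
  B₂ = (4·0.39183 − 0.35670)/3 = 0.40354
Then eliminate the h^4 term (factor 2^4 = 16):
  (16·0.40354 − 0.40373)/15 = 0.40353

0.404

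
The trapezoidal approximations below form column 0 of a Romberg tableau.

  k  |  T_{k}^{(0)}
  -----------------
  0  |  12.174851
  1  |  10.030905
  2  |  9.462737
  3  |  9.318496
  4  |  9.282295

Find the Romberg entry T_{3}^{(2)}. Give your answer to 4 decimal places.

Richardson extrapolation on the trapezoidal column (denominator 4−1=3):
T_{2}^{(1)} = (4·9.462737 − 10.030905) / 3 = 9.273348
T_{3}^{(1)} = 9.318496 + (9.318496 − 9.462737)/3 = 9.270416
T_{3}^{(2)} = (16·9.270416 − 9.273348) / 15 = 9.270221

9.2702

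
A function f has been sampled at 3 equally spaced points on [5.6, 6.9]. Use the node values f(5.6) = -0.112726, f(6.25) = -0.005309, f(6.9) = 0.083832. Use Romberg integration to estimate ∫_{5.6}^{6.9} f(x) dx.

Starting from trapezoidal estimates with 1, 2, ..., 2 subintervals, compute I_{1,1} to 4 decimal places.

I_{0,0} (trapezoid, 1 panel, h=1.3000): -0.018781
I_{1,0} (trapezoid, 2 panels, h=0.6500): -0.012841
I_{1,1} = -0.012841 + (-0.012841 − (-0.018781))/3 = -0.010861

-0.0109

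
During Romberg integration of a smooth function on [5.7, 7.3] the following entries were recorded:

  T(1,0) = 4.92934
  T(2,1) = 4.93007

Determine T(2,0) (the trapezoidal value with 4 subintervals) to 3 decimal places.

4.930

From T(2,1) = (4·T(2,0) − T(1,0))/3, solve for T(2,0):
4·T(2,0) = 3·4.93007 + 4.92934 = 19.71955
T(2,0) = 4.92989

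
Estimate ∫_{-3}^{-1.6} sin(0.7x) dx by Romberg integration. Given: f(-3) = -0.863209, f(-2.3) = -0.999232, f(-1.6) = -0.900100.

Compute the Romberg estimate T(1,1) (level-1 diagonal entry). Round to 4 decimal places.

T(0,0) (trapezoid, 1 panel, h=1.4000): -1.234316
T(1,0) (trapezoid, 2 panels, h=0.7000): -1.316621
T(1,1) = -1.316621 + (-1.316621 − (-1.234316))/3 = -1.344056

-1.3441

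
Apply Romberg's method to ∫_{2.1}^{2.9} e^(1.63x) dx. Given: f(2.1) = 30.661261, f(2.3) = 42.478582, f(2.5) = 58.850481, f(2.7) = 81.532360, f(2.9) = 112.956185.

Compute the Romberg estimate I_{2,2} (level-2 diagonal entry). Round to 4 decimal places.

I_{0,0} (trapezoid, 1 panel, h=0.8000): 57.446978
I_{1,0} (trapezoid, 2 panels, h=0.4000): 52.263682
I_{2,0} (trapezoid, 4 panels, h=0.2000): 50.934029
I_{1,1} = 52.263682 + (52.263682 − 57.446978)/3 = 50.535917
I_{2,1} = 50.934029 + (50.934029 − 52.263682)/3 = 50.490811
I_{2,2} = 50.490811 + (50.490811 − 50.535917)/15 = 50.487804

50.4878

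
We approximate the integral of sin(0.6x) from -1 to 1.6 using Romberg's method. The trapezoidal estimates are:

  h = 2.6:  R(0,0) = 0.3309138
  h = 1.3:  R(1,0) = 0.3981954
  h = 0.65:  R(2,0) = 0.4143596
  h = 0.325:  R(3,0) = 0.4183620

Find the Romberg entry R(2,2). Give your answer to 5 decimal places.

Richardson extrapolation on the trapezoidal column (denominator 4−1=3):
R(1,1) = (4·0.3981954 − 0.3309138) / 3 = 0.4206226
R(2,1) = (4·0.4143596 − 0.3981954) / 3 = 0.4197477
R(2,2) = 0.4197477 + (0.4197477 − 0.4206226)/15 = 0.4196894

0.41969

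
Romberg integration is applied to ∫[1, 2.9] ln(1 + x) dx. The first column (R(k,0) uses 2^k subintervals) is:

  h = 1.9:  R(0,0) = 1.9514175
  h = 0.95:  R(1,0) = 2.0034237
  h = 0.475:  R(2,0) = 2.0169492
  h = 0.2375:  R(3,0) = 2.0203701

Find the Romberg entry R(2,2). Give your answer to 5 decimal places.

2.02150

Richardson extrapolation on the trapezoidal column (denominator 4−1=3):
R(1,1) = 2.0034237 + (2.0034237 − 1.9514175)/3 = 2.0207591
R(2,1) = (4·2.0169492 − 2.0034237) / 3 = 2.0214577
R(2,2) = (16·2.0214577 − 2.0207591) / 15 = 2.0215043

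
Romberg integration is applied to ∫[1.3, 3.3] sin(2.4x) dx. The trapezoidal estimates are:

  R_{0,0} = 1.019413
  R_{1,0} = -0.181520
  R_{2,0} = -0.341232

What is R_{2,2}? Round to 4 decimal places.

-0.3820

Richardson extrapolation on the trapezoidal column (denominator 4−1=3):
R_{1,1} = -0.181520 + (-0.181520 − 1.019413)/3 = -0.581831
R_{2,1} = (4·(-0.341232) − (-0.181520)) / 3 = -0.394469
R_{2,2} = (16·(-0.394469) − (-0.581831)) / 15 = -0.381978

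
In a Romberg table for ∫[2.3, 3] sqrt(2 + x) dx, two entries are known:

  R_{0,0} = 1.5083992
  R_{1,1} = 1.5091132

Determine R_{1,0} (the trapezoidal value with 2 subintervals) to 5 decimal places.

1.50893

From R_{1,1} = (4·R_{1,0} − R_{0,0})/3, solve for R_{1,0}:
4·R_{1,0} = 3·1.5091132 + 1.5083992 = 6.0357388
R_{1,0} = 1.5089347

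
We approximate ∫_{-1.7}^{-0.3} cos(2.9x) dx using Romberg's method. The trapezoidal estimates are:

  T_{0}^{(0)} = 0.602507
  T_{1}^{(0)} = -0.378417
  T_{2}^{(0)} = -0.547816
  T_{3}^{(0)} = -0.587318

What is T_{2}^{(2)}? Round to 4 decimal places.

Richardson extrapolation on the trapezoidal column (denominator 4−1=3):
T_{1}^{(1)} = (4·(-0.378417) − 0.602507) / 3 = -0.705392
T_{2}^{(1)} = -0.547816 + (-0.547816 − (-0.378417))/3 = -0.604282
T_{2}^{(2)} = (16·(-0.604282) − (-0.705392)) / 15 = -0.597541
(Column j=1 coincides with Simpson's rule on the same nodes.)

-0.5975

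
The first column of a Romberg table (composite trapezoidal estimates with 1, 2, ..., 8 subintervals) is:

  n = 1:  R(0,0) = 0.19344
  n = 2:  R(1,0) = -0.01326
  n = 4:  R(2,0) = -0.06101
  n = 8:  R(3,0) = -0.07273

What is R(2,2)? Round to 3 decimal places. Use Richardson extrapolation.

Richardson extrapolation on the trapezoidal column (denominator 4−1=3):
R(1,1) = (4·(-0.01326) − 0.19344) / 3 = -0.08216
R(2,1) = -0.06101 + (-0.06101 − (-0.01326))/3 = -0.07693
R(2,2) = -0.07693 + (-0.07693 − (-0.08216))/15 = -0.07658

-0.077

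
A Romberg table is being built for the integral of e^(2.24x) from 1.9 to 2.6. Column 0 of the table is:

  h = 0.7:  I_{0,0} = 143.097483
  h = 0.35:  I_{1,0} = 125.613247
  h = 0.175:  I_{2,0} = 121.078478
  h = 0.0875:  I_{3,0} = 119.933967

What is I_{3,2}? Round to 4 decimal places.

119.5515

Richardson extrapolation on the trapezoidal column (denominator 4−1=3):
I_{2,1} = 121.078478 + (121.078478 − 125.613247)/3 = 119.566888
I_{3,1} = (4·119.933967 − 121.078478) / 3 = 119.552463
I_{3,2} = 119.552463 + (119.552463 − 119.566888)/15 = 119.551501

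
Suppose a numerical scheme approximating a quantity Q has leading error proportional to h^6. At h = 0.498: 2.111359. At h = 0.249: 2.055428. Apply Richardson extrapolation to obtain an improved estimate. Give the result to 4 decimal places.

2.0545

Extrapolated value = (64·A(h/2) − A(h)) / (64 − 1)
= (64·2.055428 − 2.111359) / 63
= 129.436033 / 63 = 2.054540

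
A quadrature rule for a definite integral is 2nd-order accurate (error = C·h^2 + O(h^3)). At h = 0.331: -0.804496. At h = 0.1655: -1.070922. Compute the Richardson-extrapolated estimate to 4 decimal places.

The leading error scales as h^2; refining by a factor of 2 reduces it by 2^2 = 4.
Extrapolated value = (4·A(h/2) − A(h)) / (4 − 1)
= (4·(-1.070922) − (-0.804496)) / 3
= -3.479192 / 3 = -1.159731

-1.1597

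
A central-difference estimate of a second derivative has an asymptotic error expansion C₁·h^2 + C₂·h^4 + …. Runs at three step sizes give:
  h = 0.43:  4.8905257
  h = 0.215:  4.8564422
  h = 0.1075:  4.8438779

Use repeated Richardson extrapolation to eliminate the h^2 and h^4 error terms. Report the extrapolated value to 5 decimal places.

4.83933

First eliminate the h^2 term (factor 2^2 = 4):
  B₁ = (4·4.8564422 − 4.8905257)/3 = 4.8450810
  B₂ = (4·4.8438779 − 4.8564422)/3 = 4.8396898
Then eliminate the h^4 term (factor 2^4 = 16):
  (16·4.8396898 − 4.8450810)/15 = 4.8393304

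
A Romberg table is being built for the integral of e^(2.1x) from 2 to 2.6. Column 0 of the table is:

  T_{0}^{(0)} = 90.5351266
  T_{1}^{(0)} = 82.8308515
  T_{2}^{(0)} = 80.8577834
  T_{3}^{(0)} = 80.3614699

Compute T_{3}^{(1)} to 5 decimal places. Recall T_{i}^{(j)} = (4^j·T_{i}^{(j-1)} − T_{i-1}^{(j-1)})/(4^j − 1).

Richardson extrapolation on the trapezoidal column (denominator 4−1=3):
T_{3}^{(1)} = (4·80.3614699 − 80.8577834) / 3 = 80.1960321

80.19603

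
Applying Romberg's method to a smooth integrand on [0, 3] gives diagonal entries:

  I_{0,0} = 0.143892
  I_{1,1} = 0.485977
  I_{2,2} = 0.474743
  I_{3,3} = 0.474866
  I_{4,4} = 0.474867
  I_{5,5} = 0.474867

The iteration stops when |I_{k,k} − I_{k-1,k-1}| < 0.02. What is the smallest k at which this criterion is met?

|I_{1,1} − I_{0,0}| = 0.342085 ≥ 0.02
|I_{2,2} − I_{1,1}| = 0.011234 < 0.02

k = 2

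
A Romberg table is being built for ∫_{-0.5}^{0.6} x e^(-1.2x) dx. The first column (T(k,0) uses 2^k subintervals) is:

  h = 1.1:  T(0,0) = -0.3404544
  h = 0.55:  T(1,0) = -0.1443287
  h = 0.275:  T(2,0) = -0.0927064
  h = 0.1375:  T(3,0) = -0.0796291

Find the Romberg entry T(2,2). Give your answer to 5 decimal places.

-0.07527

Richardson extrapolation on the trapezoidal column (denominator 4−1=3):
T(1,1) = -0.1443287 + (-0.1443287 − (-0.3404544))/3 = -0.0789535
T(2,1) = (4·(-0.0927064) − (-0.1443287)) / 3 = -0.0754990
T(2,2) = (16·(-0.0754990) − (-0.0789535)) / 15 = -0.0752687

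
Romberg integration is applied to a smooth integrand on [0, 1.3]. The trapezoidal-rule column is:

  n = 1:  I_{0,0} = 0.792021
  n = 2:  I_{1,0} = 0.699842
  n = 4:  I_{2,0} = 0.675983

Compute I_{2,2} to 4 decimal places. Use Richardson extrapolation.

Richardson extrapolation on the trapezoidal column (denominator 4−1=3):
I_{1,1} = (4·0.699842 − 0.792021) / 3 = 0.669116
I_{2,1} = (4·0.675983 − 0.699842) / 3 = 0.668030
I_{2,2} = 0.668030 + (0.668030 − 0.669116)/15 = 0.667958

0.6680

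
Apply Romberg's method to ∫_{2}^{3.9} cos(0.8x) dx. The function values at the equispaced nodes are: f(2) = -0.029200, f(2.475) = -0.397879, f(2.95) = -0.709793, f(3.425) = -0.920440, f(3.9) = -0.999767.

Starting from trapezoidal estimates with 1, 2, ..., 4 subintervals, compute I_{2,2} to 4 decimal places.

-1.2225

I_{0,0} (trapezoid, 1 panel, h=1.9000): -0.977519
I_{1,0} (trapezoid, 2 panels, h=0.9500): -1.163063
I_{2,0} (trapezoid, 4 panels, h=0.4750): -1.207733
I_{1,1} = -1.163063 + (-1.163063 − (-0.977519))/3 = -1.224911
I_{2,1} = -1.207733 + (-1.207733 − (-1.163063))/3 = -1.222623
I_{2,2} = -1.222623 + (-1.222623 − (-1.224911))/15 = -1.222470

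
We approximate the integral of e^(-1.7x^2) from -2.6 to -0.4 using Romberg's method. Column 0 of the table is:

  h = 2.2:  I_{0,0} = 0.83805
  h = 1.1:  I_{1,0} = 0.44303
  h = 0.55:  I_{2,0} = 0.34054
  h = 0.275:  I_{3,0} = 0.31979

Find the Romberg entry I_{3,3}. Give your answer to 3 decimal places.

I_{1,1} = 0.44303 + (0.44303 − 0.83805)/3 = 0.31136
I_{2,1} = (4·0.34054 − 0.44303) / 3 = 0.30638
I_{3,1} = (4·0.31979 − 0.34054) / 3 = 0.31287
I_{2,2} = 0.30638 + (0.30638 − 0.31136)/15 = 0.30605
I_{3,2} = 0.31287 + (0.31287 − 0.30638)/15 = 0.31330
I_{3,3} = (64·0.31330 − 0.30605) / 63 = 0.31342

0.313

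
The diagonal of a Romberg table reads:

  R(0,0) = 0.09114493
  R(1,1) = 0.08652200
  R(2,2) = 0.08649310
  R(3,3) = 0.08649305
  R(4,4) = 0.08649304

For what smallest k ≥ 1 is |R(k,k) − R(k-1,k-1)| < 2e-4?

k = 2

|R(1,1) − R(0,0)| = 0.00462293 ≥ 2e-4
|R(2,2) − R(1,1)| = 0.00002890 < 2e-4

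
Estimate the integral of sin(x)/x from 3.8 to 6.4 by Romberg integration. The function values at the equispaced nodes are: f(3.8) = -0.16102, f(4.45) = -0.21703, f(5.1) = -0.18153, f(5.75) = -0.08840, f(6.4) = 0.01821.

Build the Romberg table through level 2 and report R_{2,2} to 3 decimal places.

-0.374

R_{0,0} (trapezoid, 1 panel, h=2.6000): -0.18565
R_{1,0} (trapezoid, 2 panels, h=1.3000): -0.32882
R_{2,0} (trapezoid, 4 panels, h=0.6500): -0.36294
R_{1,1} = -0.32882 + (-0.32882 − (-0.18565))/3 = -0.37654
R_{2,1} = -0.36294 + (-0.36294 − (-0.32882))/3 = -0.37431
R_{2,2} = -0.37431 + (-0.37431 − (-0.37654))/15 = -0.37416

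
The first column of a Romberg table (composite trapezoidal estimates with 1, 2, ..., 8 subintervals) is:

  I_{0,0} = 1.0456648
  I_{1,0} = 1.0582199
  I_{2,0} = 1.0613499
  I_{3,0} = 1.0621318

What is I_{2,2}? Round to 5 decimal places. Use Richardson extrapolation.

1.06239

Richardson extrapolation on the trapezoidal column (denominator 4−1=3):
I_{1,1} = (4·1.0582199 − 1.0456648) / 3 = 1.0624049
I_{2,1} = (4·1.0613499 − 1.0582199) / 3 = 1.0623932
I_{2,2} = (16·1.0623932 − 1.0624049) / 15 = 1.0623924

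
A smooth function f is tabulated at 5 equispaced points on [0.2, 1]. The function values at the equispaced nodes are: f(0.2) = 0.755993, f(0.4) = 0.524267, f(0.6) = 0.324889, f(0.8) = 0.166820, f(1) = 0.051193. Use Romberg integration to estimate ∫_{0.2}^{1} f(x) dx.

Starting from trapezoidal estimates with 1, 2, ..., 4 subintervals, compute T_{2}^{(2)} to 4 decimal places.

0.2815

T_{0}^{(0)} (trapezoid, 1 panel, h=0.8000): 0.322874
T_{1}^{(0)} (trapezoid, 2 panels, h=0.4000): 0.291393
T_{2}^{(0)} (trapezoid, 4 panels, h=0.2000): 0.283914
T_{1}^{(1)} = 0.291393 + (0.291393 − 0.322874)/3 = 0.280899
T_{2}^{(1)} = 0.283914 + (0.283914 − 0.291393)/3 = 0.281421
T_{2}^{(2)} = 0.281421 + (0.281421 − 0.280899)/15 = 0.281456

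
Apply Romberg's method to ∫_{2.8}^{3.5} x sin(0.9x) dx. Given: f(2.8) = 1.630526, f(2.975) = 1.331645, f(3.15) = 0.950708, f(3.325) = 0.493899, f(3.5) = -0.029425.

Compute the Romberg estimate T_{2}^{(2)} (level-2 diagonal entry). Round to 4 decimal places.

T_{0}^{(0)} (trapezoid, 1 panel, h=0.7000): 0.560385
T_{1}^{(0)} (trapezoid, 2 panels, h=0.3500): 0.612940
T_{2}^{(0)} (trapezoid, 4 panels, h=0.1750): 0.625940
T_{1}^{(1)} = 0.612940 + (0.612940 − 0.560385)/3 = 0.630458
T_{2}^{(1)} = 0.625940 + (0.625940 − 0.612940)/3 = 0.630273
T_{2}^{(2)} = 0.630273 + (0.630273 − 0.630458)/15 = 0.630261

0.6303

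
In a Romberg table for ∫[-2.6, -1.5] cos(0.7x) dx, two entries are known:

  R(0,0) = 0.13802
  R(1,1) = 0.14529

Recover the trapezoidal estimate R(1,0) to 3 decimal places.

0.143

From R(1,1) = (4·R(1,0) − R(0,0))/3, solve for R(1,0):
4·R(1,0) = 3·0.14529 + 0.13802 = 0.57389
R(1,0) = 0.14347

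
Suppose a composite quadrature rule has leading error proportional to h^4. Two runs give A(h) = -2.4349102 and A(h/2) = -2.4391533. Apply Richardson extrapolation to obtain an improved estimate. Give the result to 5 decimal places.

Extrapolated value = (16·A(h/2) − A(h)) / (16 − 1)
= (16·(-2.4391533) − (-2.4349102)) / 15
= -36.5915426 / 15 = -2.4394362

-2.43944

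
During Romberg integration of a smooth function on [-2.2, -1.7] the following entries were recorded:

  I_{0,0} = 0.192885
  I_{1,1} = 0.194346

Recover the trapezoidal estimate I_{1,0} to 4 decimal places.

From I_{1,1} = (4·I_{1,0} − I_{0,0})/3, solve for I_{1,0}:
4·I_{1,0} = 3·0.194346 + 0.192885 = 0.775923
I_{1,0} = 0.193981

0.1940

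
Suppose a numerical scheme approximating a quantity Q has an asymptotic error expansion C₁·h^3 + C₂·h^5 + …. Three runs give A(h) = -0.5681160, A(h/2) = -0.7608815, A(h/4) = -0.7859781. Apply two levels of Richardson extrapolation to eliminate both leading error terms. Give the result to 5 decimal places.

First eliminate the h^3 term (factor 2^3 = 8):
  B₁ = (8·(-0.7608815) − (-0.5681160))/7 = -0.7884194
  B₂ = (8·(-0.7859781) − (-0.7608815))/7 = -0.7895633
Then eliminate the h^5 term (factor 2^5 = 32):
  (32·(-0.7895633) − (-0.7884194))/31 = -0.7896002

-0.78960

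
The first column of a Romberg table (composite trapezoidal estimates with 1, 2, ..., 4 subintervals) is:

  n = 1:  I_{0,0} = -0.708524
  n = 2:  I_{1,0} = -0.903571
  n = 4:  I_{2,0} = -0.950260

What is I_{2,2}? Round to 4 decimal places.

I_{1,1} = (4·(-0.903571) − (-0.708524)) / 3 = -0.968587
I_{2,1} = (4·(-0.950260) − (-0.903571)) / 3 = -0.965823
I_{2,2} = -0.965823 + (-0.965823 − (-0.968587))/15 = -0.965639

-0.9656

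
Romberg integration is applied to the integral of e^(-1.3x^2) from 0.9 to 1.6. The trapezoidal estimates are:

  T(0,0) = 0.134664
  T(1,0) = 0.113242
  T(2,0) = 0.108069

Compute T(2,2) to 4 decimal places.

T(1,1) = (4·0.113242 − 0.134664) / 3 = 0.106101
T(2,1) = (4·0.108069 − 0.113242) / 3 = 0.106345
T(2,2) = (16·0.106345 − 0.106101) / 15 = 0.106361
(Column j=1 coincides with Simpson's rule on the same nodes.)

0.1064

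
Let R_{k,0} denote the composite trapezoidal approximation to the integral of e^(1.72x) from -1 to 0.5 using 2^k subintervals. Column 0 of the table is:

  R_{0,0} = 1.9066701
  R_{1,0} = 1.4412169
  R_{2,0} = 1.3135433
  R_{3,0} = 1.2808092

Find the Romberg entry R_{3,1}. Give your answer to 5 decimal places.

R_{3,1} = 1.2808092 + (1.2808092 − 1.3135433)/3 = 1.2698978

1.26990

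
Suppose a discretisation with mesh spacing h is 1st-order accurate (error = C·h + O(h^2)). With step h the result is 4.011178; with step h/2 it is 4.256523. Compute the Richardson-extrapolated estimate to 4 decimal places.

4.5019

Extrapolated value = (2·A(h/2) − A(h)) / (2 − 1)
= (2·4.256523 − 4.011178) / 1
= 4.501868 / 1 = 4.501868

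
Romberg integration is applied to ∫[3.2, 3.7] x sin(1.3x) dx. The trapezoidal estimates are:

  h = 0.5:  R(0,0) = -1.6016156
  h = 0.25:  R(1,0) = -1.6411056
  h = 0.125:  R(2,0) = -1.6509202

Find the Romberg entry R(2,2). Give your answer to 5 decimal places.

-1.65419

R(1,1) = (4·(-1.6411056) − (-1.6016156)) / 3 = -1.6542689
R(2,1) = -1.6509202 + (-1.6509202 − (-1.6411056))/3 = -1.6541917
R(2,2) = (16·(-1.6541917) − (-1.6542689)) / 15 = -1.6541866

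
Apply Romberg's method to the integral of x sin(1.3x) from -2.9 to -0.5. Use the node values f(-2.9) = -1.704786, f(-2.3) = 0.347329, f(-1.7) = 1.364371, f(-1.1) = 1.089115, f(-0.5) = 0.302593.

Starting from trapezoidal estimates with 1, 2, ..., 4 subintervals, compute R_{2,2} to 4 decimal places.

R_{0,0} (trapezoid, 1 panel, h=2.4000): -1.682632
R_{1,0} (trapezoid, 2 panels, h=1.2000): 0.795929
R_{2,0} (trapezoid, 4 panels, h=0.6000): 1.259831
R_{1,1} = 0.795929 + (0.795929 − (-1.682632))/3 = 1.622116
R_{2,1} = 1.259831 + (1.259831 − 0.795929)/3 = 1.414465
R_{2,2} = 1.414465 + (1.414465 − 1.622116)/15 = 1.400622

1.4006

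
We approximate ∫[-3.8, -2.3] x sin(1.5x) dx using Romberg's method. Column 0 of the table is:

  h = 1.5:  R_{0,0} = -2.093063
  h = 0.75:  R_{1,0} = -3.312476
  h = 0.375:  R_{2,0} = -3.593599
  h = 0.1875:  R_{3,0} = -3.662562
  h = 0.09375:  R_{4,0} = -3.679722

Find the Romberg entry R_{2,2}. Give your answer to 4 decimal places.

R_{1,1} = -3.312476 + (-3.312476 − (-2.093063))/3 = -3.718947
R_{2,1} = -3.593599 + (-3.593599 − (-3.312476))/3 = -3.687307
R_{2,2} = (16·(-3.687307) − (-3.718947)) / 15 = -3.685198

-3.6852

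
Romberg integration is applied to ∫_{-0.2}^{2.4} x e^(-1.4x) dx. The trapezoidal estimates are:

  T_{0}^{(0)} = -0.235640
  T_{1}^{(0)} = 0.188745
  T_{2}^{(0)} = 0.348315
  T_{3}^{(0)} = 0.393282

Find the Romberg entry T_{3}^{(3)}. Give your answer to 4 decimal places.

0.4088

T_{1}^{(1)} = (4·0.188745 − (-0.235640)) / 3 = 0.330207
T_{2}^{(1)} = (4·0.348315 − 0.188745) / 3 = 0.401505
T_{3}^{(1)} = (4·0.393282 − 0.348315) / 3 = 0.408271
T_{2}^{(2)} = 0.401505 + (0.401505 − 0.330207)/15 = 0.406258
T_{3}^{(2)} = 0.408271 + (0.408271 − 0.401505)/15 = 0.408722
T_{3}^{(3)} = 0.408722 + (0.408722 − 0.406258)/63 = 0.408761
(Column j=1 coincides with Simpson's rule on the same nodes.)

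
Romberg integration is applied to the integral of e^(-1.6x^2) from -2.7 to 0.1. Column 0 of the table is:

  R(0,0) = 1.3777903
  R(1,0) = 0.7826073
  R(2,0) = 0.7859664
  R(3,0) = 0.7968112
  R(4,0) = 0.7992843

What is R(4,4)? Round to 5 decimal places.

0.80006

R(1,1) = (4·0.7826073 − 1.3777903) / 3 = 0.5842130
R(2,1) = (4·0.7859664 − 0.7826073) / 3 = 0.7870861
R(3,1) = 0.7968112 + (0.7968112 − 0.7859664)/3 = 0.8004261
R(4,1) = (4·0.7992843 − 0.7968112) / 3 = 0.8001087
R(2,2) = (16·0.7870861 − 0.5842130) / 15 = 0.8006110
R(3,2) = 0.8004261 + (0.8004261 − 0.7870861)/15 = 0.8013154
R(4,2) = 0.8001087 + (0.8001087 − 0.8004261)/15 = 0.8000875
R(3,3) = 0.8013154 + (0.8013154 − 0.8006110)/63 = 0.8013266
R(4,3) = 0.8000875 + (0.8000875 − 0.8013154)/63 = 0.8000680
R(4,4) = (256·0.8000680 − 0.8013266) / 255 = 0.8000631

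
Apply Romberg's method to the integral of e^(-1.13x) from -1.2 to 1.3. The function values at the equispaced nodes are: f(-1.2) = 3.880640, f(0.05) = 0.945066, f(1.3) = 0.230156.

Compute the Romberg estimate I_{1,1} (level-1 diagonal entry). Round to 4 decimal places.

3.2879

I_{0,0} (trapezoid, 1 panel, h=2.5000): 5.138495
I_{1,0} (trapezoid, 2 panels, h=1.2500): 3.750580
I_{1,1} = 3.750580 + (3.750580 − 5.138495)/3 = 3.287942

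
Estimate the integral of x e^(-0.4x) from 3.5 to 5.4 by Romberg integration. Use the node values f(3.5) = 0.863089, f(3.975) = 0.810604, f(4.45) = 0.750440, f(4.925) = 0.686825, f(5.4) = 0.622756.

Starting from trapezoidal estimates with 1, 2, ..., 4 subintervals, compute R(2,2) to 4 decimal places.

R(0,0) (trapezoid, 1 panel, h=1.9000): 1.411553
R(1,0) (trapezoid, 2 panels, h=0.9500): 1.418694
R(2,0) (trapezoid, 4 panels, h=0.4750): 1.420626
R(1,1) = 1.418694 + (1.418694 − 1.411553)/3 = 1.421074
R(2,1) = 1.420626 + (1.420626 − 1.418694)/3 = 1.421270
R(2,2) = 1.421270 + (1.421270 − 1.421074)/15 = 1.421283

1.4213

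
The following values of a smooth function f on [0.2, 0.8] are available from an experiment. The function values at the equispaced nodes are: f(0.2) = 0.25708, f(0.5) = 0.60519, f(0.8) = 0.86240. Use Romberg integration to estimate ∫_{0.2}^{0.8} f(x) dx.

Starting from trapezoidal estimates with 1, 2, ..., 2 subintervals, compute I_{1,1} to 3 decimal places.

I_{0,0} (trapezoid, 1 panel, h=0.6000): 0.33584
I_{1,0} (trapezoid, 2 panels, h=0.3000): 0.34948
I_{1,1} = 0.34948 + (0.34948 − 0.33584)/3 = 0.35403

0.354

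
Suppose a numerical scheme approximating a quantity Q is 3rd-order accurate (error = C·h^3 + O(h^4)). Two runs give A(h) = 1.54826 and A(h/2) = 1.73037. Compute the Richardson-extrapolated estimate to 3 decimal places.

The leading error scales as h^3; refining by a factor of 2 reduces it by 2^3 = 8.
Extrapolated value = (8·A(h/2) − A(h)) / (8 − 1)
= (8·1.73037 − 1.54826) / 7
= 12.29470 / 7 = 1.75639

1.756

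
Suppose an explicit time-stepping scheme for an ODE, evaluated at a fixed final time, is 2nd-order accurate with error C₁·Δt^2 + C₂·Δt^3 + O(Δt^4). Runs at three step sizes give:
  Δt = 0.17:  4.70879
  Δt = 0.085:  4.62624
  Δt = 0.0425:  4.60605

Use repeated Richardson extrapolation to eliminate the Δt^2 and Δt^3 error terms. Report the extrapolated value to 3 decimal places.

4.599

First eliminate the Δt^2 term (factor 2^2 = 4):
  B₁ = (4·4.62624 − 4.70879)/3 = 4.59872
  B₂ = (4·4.60605 − 4.62624)/3 = 4.59932
Then eliminate the Δt^3 term (factor 2^3 = 8):
  (8·4.59932 − 4.59872)/7 = 4.59941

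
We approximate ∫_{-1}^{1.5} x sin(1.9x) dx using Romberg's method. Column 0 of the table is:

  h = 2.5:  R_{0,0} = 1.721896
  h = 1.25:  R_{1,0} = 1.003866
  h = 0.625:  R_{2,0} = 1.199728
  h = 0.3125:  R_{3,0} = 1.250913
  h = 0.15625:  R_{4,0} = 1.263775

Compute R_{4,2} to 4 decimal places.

1.2681

R_{3,1} = (4·1.250913 − 1.199728) / 3 = 1.267975
R_{4,1} = 1.263775 + (1.263775 − 1.250913)/3 = 1.268062
R_{4,2} = (16·1.268062 − 1.267975) / 15 = 1.268068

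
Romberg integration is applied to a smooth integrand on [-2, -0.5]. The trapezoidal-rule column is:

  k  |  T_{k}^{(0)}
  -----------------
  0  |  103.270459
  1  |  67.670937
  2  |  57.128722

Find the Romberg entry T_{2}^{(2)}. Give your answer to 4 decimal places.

T_{1}^{(1)} = 67.670937 + (67.670937 − 103.270459)/3 = 55.804430
T_{2}^{(1)} = (4·57.128722 − 67.670937) / 3 = 53.614650
T_{2}^{(2)} = 53.614650 + (53.614650 − 55.804430)/15 = 53.468665

53.4687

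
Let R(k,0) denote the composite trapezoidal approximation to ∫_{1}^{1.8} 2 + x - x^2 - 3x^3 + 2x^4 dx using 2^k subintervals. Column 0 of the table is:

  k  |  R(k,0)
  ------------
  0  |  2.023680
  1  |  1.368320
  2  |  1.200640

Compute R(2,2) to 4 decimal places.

Richardson extrapolation on the trapezoidal column (denominator 4−1=3):
R(1,1) = (4·1.368320 − 2.023680) / 3 = 1.149867
R(2,1) = 1.200640 + (1.200640 − 1.368320)/3 = 1.144747
R(2,2) = 1.144747 + (1.144747 − 1.149867)/15 = 1.144406
(Column j=1 coincides with Simpson's rule on the same nodes.)

1.1444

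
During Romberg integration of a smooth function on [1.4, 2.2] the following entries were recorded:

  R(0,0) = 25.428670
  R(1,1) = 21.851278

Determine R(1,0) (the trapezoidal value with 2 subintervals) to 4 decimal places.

22.7456

From R(1,1) = (4·R(1,0) − R(0,0))/3, solve for R(1,0):
4·R(1,0) = 3·21.851278 + 25.428670 = 90.982504
R(1,0) = 22.745626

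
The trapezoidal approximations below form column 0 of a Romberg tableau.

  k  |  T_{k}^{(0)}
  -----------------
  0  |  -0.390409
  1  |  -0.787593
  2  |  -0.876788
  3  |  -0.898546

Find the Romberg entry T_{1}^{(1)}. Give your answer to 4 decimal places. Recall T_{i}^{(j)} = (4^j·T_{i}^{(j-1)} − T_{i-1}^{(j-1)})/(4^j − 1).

Richardson extrapolation on the trapezoidal column (denominator 4−1=3):
T_{1}^{(1)} = -0.787593 + (-0.787593 − (-0.390409))/3 = -0.919988

-0.9200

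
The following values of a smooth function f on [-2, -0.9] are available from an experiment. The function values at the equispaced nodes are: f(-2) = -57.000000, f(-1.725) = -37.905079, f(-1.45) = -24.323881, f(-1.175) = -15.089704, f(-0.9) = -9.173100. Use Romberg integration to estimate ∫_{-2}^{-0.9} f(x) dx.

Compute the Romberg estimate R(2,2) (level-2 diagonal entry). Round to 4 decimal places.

R(0,0) (trapezoid, 1 panel, h=1.1000): -36.395205
R(1,0) (trapezoid, 2 panels, h=0.5500): -31.575737
R(2,0) (trapezoid, 4 panels, h=0.2750): -30.361434
R(1,1) = -31.575737 + (-31.575737 − (-36.395205))/3 = -29.969248
R(2,1) = -30.361434 + (-30.361434 − (-31.575737))/3 = -29.956666
R(2,2) = -29.956666 + (-29.956666 − (-29.969248))/15 = -29.955827

-29.9558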